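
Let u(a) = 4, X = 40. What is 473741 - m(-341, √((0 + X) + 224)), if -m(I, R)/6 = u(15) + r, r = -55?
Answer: 473435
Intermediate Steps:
m(I, R) = 306 (m(I, R) = -6*(4 - 55) = -6*(-51) = 306)
473741 - m(-341, √((0 + X) + 224)) = 473741 - 1*306 = 473741 - 306 = 473435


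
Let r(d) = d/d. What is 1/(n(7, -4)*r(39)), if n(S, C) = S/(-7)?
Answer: -1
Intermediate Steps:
n(S, C) = -S/7 (n(S, C) = S*(-1/7) = -S/7)
r(d) = 1
1/(n(7, -4)*r(39)) = 1/(-1/7*7*1) = 1/(-1*1) = 1/(-1) = -1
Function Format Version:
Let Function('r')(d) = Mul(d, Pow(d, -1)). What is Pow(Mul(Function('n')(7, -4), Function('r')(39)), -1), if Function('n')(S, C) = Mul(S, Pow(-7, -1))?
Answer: -1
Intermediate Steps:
Function('n')(S, C) = Mul(Rational(-1, 7), S) (Function('n')(S, C) = Mul(S, Rational(-1, 7)) = Mul(Rational(-1, 7), S))
Function('r')(d) = 1
Pow(Mul(Function('n')(7, -4), Function('r')(39)), -1) = Pow(Mul(Mul(Rational(-1, 7), 7), 1), -1) = Pow(Mul(-1, 1), -1) = Pow(-1, -1) = -1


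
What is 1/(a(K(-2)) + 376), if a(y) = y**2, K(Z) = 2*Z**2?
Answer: 1/440 ≈ 0.0022727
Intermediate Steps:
1/(a(K(-2)) + 376) = 1/((2*(-2)**2)**2 + 376) = 1/((2*4)**2 + 376) = 1/(8**2 + 376) = 1/(64 + 376) = 1/440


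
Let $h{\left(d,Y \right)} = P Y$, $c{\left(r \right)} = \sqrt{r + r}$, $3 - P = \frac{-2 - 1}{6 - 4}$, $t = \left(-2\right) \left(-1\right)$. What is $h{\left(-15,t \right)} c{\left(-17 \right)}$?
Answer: $9 i \sqrt{34} \approx 52.479 i$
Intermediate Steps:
$t = 2$
$P = \frac{9}{2}$ ($P = 3 - \frac{-2 - 1}{6 - 4} = 3 - - \frac{3}{2} = 3 + \frac{3}{2} = \frac{9}{2} \approx 4.5$)
$c{\left(r \right)} = \sqrt{2} \sqrt{r}$ ($c{\left(r \right)} = \sqrt{2 r} = \sqrt{2} \sqrt{r}$)
$h{\left(d,Y \right)} = \frac{9 Y}{2}$
$h{\left(-15,t \right)} c{\left(-17 \right)} = \frac{9}{2} \cdot 2 \sqrt{2} \sqrt{-17} = 9 \sqrt{2} i \sqrt{17} = 9 i \sqrt{34}$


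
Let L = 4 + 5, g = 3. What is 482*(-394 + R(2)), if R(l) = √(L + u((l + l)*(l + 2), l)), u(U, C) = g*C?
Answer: -189908 + 482*√15 ≈ -1.8804e+5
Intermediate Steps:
u(U, C) = 3*C
L = 9
R(l) = √(9 + 3*l)
482*(-394 + R(2)) = 482*(-394 + √(9 + 3*2)) = 482*(-394 + √(9 + 6)) = 482*(-394 + √15) = -189908 + 482*√15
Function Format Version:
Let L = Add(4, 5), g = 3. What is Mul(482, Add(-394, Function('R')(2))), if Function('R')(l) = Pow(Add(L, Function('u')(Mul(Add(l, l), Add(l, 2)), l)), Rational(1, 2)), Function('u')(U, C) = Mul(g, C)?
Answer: Add(-189908, Mul(482, Pow(15, Rational(1, 2)))) ≈ -1.8804e+5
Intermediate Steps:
Function('u')(U, C) = Mul(3, C)
L = 9
Function('R')(l) = Pow(Add(9, Mul(3, l)), Rational(1, 2))
Mul(482, Add(-394, Function('R')(2))) = Mul(482, Add(-394, Pow(Add(9, Mul(3, 2)), Rational(1, 2)))) = Mul(482, Add(-394, Pow(Add(9, 6), Rational(1, 2)))) = Mul(482, Add(-394, Pow(15, Rational(1, 2)))) = Add(-189908, Mul(482, Pow(15, Rational(1, 2))))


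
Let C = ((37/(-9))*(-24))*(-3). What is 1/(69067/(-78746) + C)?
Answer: -78746/23377883 ≈ -0.0033684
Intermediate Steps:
C = -296 (C = ((37*(-⅑))*(-24))*(-3) = -37/9*(-24)*(-3) = (296/3)*(-3) = -296)
1/(69067/(-78746) + C) = 1/(69067/(-78746) - 296) = 1/(69067*(-1/78746) - 296) = 1/(-69067/78746 - 296) = 1/(-23377883/78746) = -78746/23377883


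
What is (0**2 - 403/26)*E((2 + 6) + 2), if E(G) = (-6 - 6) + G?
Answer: 31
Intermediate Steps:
E(G) = -12 + G
(0**2 - 403/26)*E((2 + 6) + 2) = (0**2 - 403/26)*(-12 + ((2 + 6) + 2)) = (0 - 403*1/26)*(-12 + (8 + 2)) = (0 - 31/2)*(-12 + 10) = -31/2*(-2) = 31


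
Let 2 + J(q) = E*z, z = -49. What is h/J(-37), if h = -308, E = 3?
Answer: 308/149 ≈ 2.0671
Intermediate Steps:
J(q) = -149 (J(q) = -2 + 3*(-49) = -2 - 147 = -149)
h/J(-37) = -308/(-149) = -308*(-1/149) = 308/149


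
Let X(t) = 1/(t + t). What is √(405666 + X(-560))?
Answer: √31804214330/280 ≈ 636.92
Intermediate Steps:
X(t) = 1/(2*t)
√(405666 + X(-560)) = √(405666 + (½)/(-560)) = √(405666 + (½)*(-1/560)) = √(405666 - 1/1120) = √(454345919/1120) = √31804214330/280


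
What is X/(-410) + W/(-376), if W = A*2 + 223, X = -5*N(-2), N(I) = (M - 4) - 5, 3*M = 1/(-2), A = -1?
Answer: -32353/46248 ≈ -0.69955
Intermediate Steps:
M = -⅙ (M = (⅓)/(-2) = (⅓)*(-½) = -⅙ ≈ -0.16667)
N(I) = -55/6 (N(I) = (-⅙ - 4) - 5 = -25/6 - 5 = -55/6)
X = 275/6 (X = -5*(-55/6) = 275/6 ≈ 45.833)
W = 221 (W = -1*2 + 223 = -2 + 223 = 221)
X/(-410) + W/(-376) = (275/6)/(-410) + 221/(-376) = (275/6)*(-1/410) + 221*(-1/376) = -55/492 - 221/376 = -32353/46248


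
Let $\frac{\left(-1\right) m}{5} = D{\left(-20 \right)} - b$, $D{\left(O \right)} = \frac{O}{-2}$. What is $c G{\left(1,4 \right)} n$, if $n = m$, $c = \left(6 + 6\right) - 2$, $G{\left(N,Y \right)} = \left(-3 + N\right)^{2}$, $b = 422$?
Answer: $82400$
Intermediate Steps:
$D{\left(O \right)} = - \frac{O}{2}$ ($D{\left(O \right)} = O \left(- \frac{1}{2}\right) = - \frac{O}{2}$)
$c = 10$ ($c = 12 - 2 = 10$)
$m = 2060$ ($m = - 5 \left(\left(- \frac{1}{2}\right) \left(-20\right) - 422\right) = - 5 \left(10 - 422\right) = \left(-5\right) \left(-412\right) = 2060$)
$n = 2060$
$c G{\left(1,4 \right)} n = 10 \left(-3 + 1\right)^{2} \cdot 2060 = 10 \left(-2\right)^{2} \cdot 2060 = 10 \cdot 4 \cdot 2060 = 40 \cdot 2060 = 82400$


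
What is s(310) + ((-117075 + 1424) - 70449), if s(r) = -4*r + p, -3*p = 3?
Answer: -187341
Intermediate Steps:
p = -1 (p = -⅓*3 = -1)
s(r) = -1 - 4*r (s(r) = -4*r - 1 = -1 - 4*r)
s(310) + ((-117075 + 1424) - 70449) = (-1 - 4*310) + ((-117075 + 1424) - 70449) = (-1 - 1240) + (-115651 - 70449) = -1241 - 186100 = -187341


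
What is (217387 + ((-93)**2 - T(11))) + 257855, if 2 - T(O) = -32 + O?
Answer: 483868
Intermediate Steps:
T(O) = 34 - O (T(O) = 2 - (-32 + O) = 2 + (32 - O) = 34 - O)
(217387 + ((-93)**2 - T(11))) + 257855 = (217387 + ((-93)**2 - (34 - 1*11))) + 257855 = (217387 + (8649 - (34 - 11))) + 257855 = (217387 + (8649 - 1*23)) + 257855 = (217387 + (8649 - 23)) + 257855 = (217387 + 8626) + 257855 = 226013 + 257855 = 483868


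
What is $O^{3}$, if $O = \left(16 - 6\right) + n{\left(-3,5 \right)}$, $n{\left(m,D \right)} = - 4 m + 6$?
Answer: $21952$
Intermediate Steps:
$n{\left(m,D \right)} = 6 - 4 m$
$O = 28$ ($O = \left(16 - 6\right) + \left(6 - -12\right) = 10 + \left(6 + 12\right) = 10 + 18 = 28$)
$O^{3} = 28^{3} = 21952$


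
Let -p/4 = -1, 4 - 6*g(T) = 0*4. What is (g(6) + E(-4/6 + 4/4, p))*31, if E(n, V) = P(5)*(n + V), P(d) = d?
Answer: 2077/3 ≈ 692.33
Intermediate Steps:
g(T) = 2/3 (g(T) = 2/3 - 0*4 = 2/3 - 1/6*0 = 2/3 + 0 = 2/3)
p = 4 (p = -4*(-1) = 4)
E(n, V) = 5*V + 5*n (E(n, V) = 5*(n + V) = 5*(V + n) = 5*V + 5*n)
(g(6) + E(-4/6 + 4/4, p))*31 = (2/3 + (5*4 + 5*(-4/6 + 4/4)))*31 = (2/3 + (20 + 5*(-4*1/6 + 4*(1/4))))*31 = (2/3 + (20 + 5*(-2/3 + 1)))*31 = (2/3 + (20 + 5*(1/3)))*31 = (2/3 + (20 + 5/3))*31 = (2/3 + 65/3)*31 = (67/3)*31 = 2077/3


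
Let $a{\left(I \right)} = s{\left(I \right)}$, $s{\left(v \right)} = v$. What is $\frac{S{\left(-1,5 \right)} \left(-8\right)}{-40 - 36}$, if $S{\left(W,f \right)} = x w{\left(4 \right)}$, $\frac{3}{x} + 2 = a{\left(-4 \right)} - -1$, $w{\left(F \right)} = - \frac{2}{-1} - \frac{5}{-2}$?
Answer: $- \frac{27}{95} \approx -0.28421$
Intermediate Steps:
$a{\left(I \right)} = I$
$w{\left(F \right)} = \frac{9}{2}$ ($w{\left(F \right)} = \left(-2\right) \left(-1\right) - - \frac{5}{2} = 2 + \frac{5}{2} = \frac{9}{2}$)
$x = - \frac{3}{5}$ ($x = \frac{3}{-2 - 3} = \frac{3}{-5} = 3 \left(- \frac{1}{5}\right) = - \frac{3}{5} \approx -0.6$)
$S{\left(W,f \right)} = - \frac{27}{10}$ ($S{\left(W,f \right)} = \left(- \frac{3}{5}\right) \frac{9}{2} = - \frac{27}{10}$)
$\frac{S{\left(-1,5 \right)} \left(-8\right)}{-40 - 36} = \frac{\left(- \frac{27}{10}\right) \left(-8\right)}{-40 - 36} = \frac{108}{5 \left(-76\right)} = \frac{108}{5} \left(- \frac{1}{76}\right) = - \frac{27}{95}$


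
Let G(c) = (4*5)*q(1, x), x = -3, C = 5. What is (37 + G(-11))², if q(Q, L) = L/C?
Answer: 625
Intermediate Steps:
q(Q, L) = L/5
G(c) = -12 (G(c) = (4*5)*((⅕)*(-3)) = 20*(-⅗) = -12)
(37 + G(-11))² = (37 - 12)² = 25² = 625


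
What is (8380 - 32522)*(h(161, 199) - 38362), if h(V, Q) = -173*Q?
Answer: 1757272038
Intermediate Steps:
(8380 - 32522)*(h(161, 199) - 38362) = (8380 - 32522)*(-173*199 - 38362) = -24142*(-34427 - 38362) = -24142*(-72789) = 1757272038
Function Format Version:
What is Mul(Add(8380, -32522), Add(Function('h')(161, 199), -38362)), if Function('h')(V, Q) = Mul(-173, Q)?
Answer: 1757272038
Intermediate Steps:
Mul(Add(8380, -32522), Add(Function('h')(161, 199), -38362)) = Mul(Add(8380, -32522), Add(Mul(-173, 199), -38362)) = Mul(-24142, Add(-34427, -38362)) = Mul(-24142, -72789) = 1757272038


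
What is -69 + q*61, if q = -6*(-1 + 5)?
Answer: -1533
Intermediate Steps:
q = -24 (q = -6*4 = -24)
-69 + q*61 = -69 - 24*61 = -69 - 1464 = -1533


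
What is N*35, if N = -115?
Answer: -4025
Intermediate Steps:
N*35 = -115*35 = -4025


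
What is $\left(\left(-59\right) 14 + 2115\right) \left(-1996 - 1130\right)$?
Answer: $-4029414$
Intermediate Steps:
$\left(\left(-59\right) 14 + 2115\right) \left(-1996 - 1130\right) = \left(-826 + 2115\right) \left(-3126\right) = 1289 \left(-3126\right) = -4029414$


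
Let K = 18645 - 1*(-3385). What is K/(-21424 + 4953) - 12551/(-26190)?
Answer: -370238179/431375490 ≈ -0.85827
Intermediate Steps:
K = 22030 (K = 18645 + 3385 = 22030)
K/(-21424 + 4953) - 12551/(-26190) = 22030/(-21424 + 4953) - 12551/(-26190) = 22030/(-16471) - 12551*(-1/26190) = 22030*(-1/16471) + 12551/26190 = -22030/16471 + 12551/26190 = -370238179/431375490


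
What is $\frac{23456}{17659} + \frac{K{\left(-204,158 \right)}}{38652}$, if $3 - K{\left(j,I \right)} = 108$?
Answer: $\frac{301589039}{227518556} \approx 1.3256$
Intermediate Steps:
$K{\left(j,I \right)} = -105$ ($K{\left(j,I \right)} = 3 - 108 = -105$)
$\frac{23456}{17659} + \frac{K{\left(-204,158 \right)}}{38652} = \frac{23456}{17659} - \frac{105}{38652} = 23456 \cdot \frac{1}{17659} - \frac{35}{12884} = \frac{23456}{17659} - \frac{35}{12884} = \frac{301589039}{227518556}$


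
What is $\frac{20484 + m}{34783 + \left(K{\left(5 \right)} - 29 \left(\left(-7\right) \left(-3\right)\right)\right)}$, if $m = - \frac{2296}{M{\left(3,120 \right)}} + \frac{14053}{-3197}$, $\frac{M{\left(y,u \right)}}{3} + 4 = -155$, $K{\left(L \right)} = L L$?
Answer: $\frac{123470759}{206136027} \approx 0.59898$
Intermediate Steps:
$K{\left(L \right)} = L^{2}$
$M{\left(y,u \right)} = -477$ ($M{\left(y,u \right)} = -12 + 3 \left(-155\right) = -12 - 465 = -477$)
$m = \frac{27697}{66303}$ ($m = - \frac{2296}{-477} + \frac{14053}{-3197} = \left(-2296\right) \left(- \frac{1}{477}\right) + 14053 \left(- \frac{1}{3197}\right) = \frac{2296}{477} - \frac{611}{139} = \frac{27697}{66303} \approx 0.41773$)
$\frac{20484 + m}{34783 + \left(K{\left(5 \right)} - 29 \left(\left(-7\right) \left(-3\right)\right)\right)} = \frac{20484 + \frac{27697}{66303}}{34783 + \left(5^{2} - 29 \left(\left(-7\right) \left(-3\right)\right)\right)} = \frac{1358178349}{66303 \left(34783 + \left(25 - 609\right)\right)} = \frac{1358178349}{66303 \left(34783 - 584\right)} = \frac{1358178349}{66303 \cdot 34199} = \frac{1358178349}{66303} \cdot \frac{1}{34199} = \frac{123470759}{206136027}$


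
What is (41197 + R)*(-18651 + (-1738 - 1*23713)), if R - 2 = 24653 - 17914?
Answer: -2114161676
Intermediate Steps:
R = 6741 (R = 2 + (24653 - 17914) = 2 + 6739 = 6741)
(41197 + R)*(-18651 + (-1738 - 1*23713)) = (41197 + 6741)*(-18651 + (-1738 - 1*23713)) = 47938*(-18651 + (-1738 - 23713)) = 47938*(-18651 - 25451) = 47938*(-44102) = -2114161676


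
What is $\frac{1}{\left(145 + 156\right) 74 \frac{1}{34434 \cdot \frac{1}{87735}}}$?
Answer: $\frac{5739}{325701565} \approx 1.762 \cdot 10^{-5}$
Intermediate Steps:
$\frac{1}{\left(145 + 156\right) 74 \frac{1}{34434 \cdot \frac{1}{87735}}} = \frac{1}{301 \cdot 74 \frac{1}{34434 \cdot \frac{1}{87735}}} = \frac{1}{22274 \frac{1}{\frac{11478}{29245}}} = \frac{1}{22274 \cdot \frac{29245}{11478}} = \frac{1}{\frac{325701565}{5739}} = \frac{5739}{325701565}$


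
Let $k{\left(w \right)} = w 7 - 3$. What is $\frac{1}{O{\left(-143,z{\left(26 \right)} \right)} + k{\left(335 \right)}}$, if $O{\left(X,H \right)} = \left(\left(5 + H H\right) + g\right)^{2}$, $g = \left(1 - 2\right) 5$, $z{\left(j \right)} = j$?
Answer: $\frac{1}{459318} \approx 2.1771 \cdot 10^{-6}$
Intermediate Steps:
$k{\left(w \right)} = -3 + 7 w$ ($k{\left(w \right)} = 7 w - 3 = -3 + 7 w$)
$g = -5$ ($g = \left(-1\right) 5 = -5$)
$O{\left(X,H \right)} = H^{4}$ ($O{\left(X,H \right)} = \left(\left(5 + H H\right) - 5\right)^{2} = \left(\left(5 + H^{2}\right) - 5\right)^{2} = \left(H^{2}\right)^{2} = H^{4}$)
$\frac{1}{O{\left(-143,z{\left(26 \right)} \right)} + k{\left(335 \right)}} = \frac{1}{26^{4} + \left(-3 + 7 \cdot 335\right)} = \frac{1}{456976 + \left(-3 + 2345\right)} = \frac{1}{456976 + 2342} = \frac{1}{459318}$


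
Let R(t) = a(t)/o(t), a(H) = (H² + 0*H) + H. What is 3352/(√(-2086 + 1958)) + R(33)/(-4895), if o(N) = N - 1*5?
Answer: -51/6230 - 419*I*√2/2 ≈ -0.0081862 - 296.28*I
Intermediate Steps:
a(H) = H + H² (a(H) = (H² + 0) + H = H² + H = H + H²)
o(N) = -5 + N (o(N) = N - 5 = -5 + N)
R(t) = t*(1 + t)/(-5 + t) (R(t) = (t*(1 + t))/(-5 + t) = t*(1 + t)/(-5 + t))
3352/(√(-2086 + 1958)) + R(33)/(-4895) = 3352/(√(-2086 + 1958)) + (33*(1 + 33)/(-5 + 33))/(-4895) = 3352/(√(-128)) + (33*34/28)*(-1/4895) = 3352/((8*I*√2)) + (33*(1/28)*34)*(-1/4895) = 3352*(-I*√2/16) + (561/14)*(-1/4895) = -419*I*√2/2 - 51/6230 = -51/6230 - 419*I*√2/2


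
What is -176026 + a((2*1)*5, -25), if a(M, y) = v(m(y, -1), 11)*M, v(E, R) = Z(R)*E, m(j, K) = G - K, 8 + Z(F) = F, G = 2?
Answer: -175936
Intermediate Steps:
Z(F) = -8 + F
m(j, K) = 2 - K
v(E, R) = E*(-8 + R) (v(E, R) = (-8 + R)*E = E*(-8 + R))
a(M, y) = 9*M (a(M, y) = ((2 - 1*(-1))*(-8 + 11))*M = ((2 + 1)*3)*M = (3*3)*M = 9*M)
-176026 + a((2*1)*5, -25) = -176026 + 9*((2*1)*5) = -176026 + 9*(2*5) = -176026 + 9*10 = -176026 + 90 = -175936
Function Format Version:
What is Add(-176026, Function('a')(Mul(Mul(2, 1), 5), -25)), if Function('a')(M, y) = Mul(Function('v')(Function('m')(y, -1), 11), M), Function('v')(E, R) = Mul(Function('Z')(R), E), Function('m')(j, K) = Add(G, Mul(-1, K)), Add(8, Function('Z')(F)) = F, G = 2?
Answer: -175936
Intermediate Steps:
Function('Z')(F) = Add(-8, F)
Function('m')(j, K) = Add(2, Mul(-1, K))
Function('v')(E, R) = Mul(E, Add(-8, R)) (Function('v')(E, R) = Mul(Add(-8, R), E) = Mul(E, Add(-8, R)))
Function('a')(M, y) = Mul(9, M) (Function('a')(M, y) = Mul(Mul(Add(2, Mul(-1, -1)), Add(-8, 11)), M) = Mul(Mul(Add(2, 1), 3), M) = Mul(Mul(3, 3), M) = Mul(9, M))
Add(-176026, Function('a')(Mul(Mul(2, 1), 5), -25)) = Add(-176026, Mul(9, Mul(Mul(2, 1), 5))) = Add(-176026, Mul(9, Mul(2, 5))) = Add(-176026, Mul(9, 10)) = Add(-176026, 90) = -175936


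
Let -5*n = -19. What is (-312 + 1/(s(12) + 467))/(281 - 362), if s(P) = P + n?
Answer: 753163/195534 ≈ 3.8518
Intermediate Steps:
n = 19/5 (n = -1/5*(-19) = 19/5 ≈ 3.8000)
s(P) = 19/5 + P (s(P) = P + 19/5 = 19/5 + P)
(-312 + 1/(s(12) + 467))/(281 - 362) = (-312 + 1/((19/5 + 12) + 467))/(281 - 362) = (-312 + 1/(79/5 + 467))/(-81) = (-312 + 1/(2414/5))*(-1/81) = (-312 + 5/2414)*(-1/81) = -753163/2414*(-1/81) = 753163/195534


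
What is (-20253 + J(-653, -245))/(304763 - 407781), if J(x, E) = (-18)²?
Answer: 19929/103018 ≈ 0.19345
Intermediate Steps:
J(x, E) = 324
(-20253 + J(-653, -245))/(304763 - 407781) = (-20253 + 324)/(304763 - 407781) = -19929/(-103018) = -19929*(-1/103018) = 19929/103018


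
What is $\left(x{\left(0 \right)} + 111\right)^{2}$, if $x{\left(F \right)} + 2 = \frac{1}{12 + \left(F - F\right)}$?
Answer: $\frac{1713481}{144} \approx 11899.0$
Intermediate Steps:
$x{\left(F \right)} = - \frac{23}{12}$ ($x{\left(F \right)} = -2 + \frac{1}{12 + \left(F - F\right)} = -2 + \frac{1}{12 + 0} = -2 + \frac{1}{12} = - \frac{23}{12}$)
$\left(x{\left(0 \right)} + 111\right)^{2} = \left(- \frac{23}{12} + 111\right)^{2} = \left(\frac{1309}{12}\right)^{2} = \frac{1713481}{144}$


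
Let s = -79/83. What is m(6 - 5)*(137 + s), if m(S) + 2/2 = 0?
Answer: -11292/83 ≈ -136.05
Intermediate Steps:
m(S) = -1 (m(S) = -1 + 0 = -1)
s = -79/83 (s = -79*1/83 = -79/83 ≈ -0.95181)
m(6 - 5)*(137 + s) = -(137 - 79/83) = -1*11292/83 = -11292/83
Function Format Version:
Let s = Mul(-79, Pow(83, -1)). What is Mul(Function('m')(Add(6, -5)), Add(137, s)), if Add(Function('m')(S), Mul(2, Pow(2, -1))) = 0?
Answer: Rational(-11292, 83) ≈ -136.05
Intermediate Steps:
Function('m')(S) = -1 (Function('m')(S) = Add(-1, 0) = -1)
s = Rational(-79, 83) (s = Mul(-79, Rational(1, 83)) = Rational(-79, 83) ≈ -0.95181)
Mul(Function('m')(Add(6, -5)), Add(137, s)) = Mul(-1, Add(137, Rational(-79, 83))) = Mul(-1, Rational(11292, 83)) = Rational(-11292, 83)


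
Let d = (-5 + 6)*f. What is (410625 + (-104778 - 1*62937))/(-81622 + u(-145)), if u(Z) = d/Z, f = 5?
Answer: -2348130/789013 ≈ -2.9760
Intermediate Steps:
d = 5 (d = (-5 + 6)*5 = 1*5 = 5)
u(Z) = 5/Z
(410625 + (-104778 - 1*62937))/(-81622 + u(-145)) = (410625 + (-104778 - 1*62937))/(-81622 + 5/(-145)) = (410625 + (-104778 - 62937))/(-81622 + 5*(-1/145)) = (410625 - 167715)/(-81622 - 1/29) = 242910/(-2367039/29) = 242910*(-29/2367039) = -2348130/789013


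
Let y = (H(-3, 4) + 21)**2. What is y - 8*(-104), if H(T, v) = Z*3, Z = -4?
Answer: 913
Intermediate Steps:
H(T, v) = -12 (H(T, v) = -4*3 = -12)
y = 81 (y = (-12 + 21)**2 = 9**2 = 81)
y - 8*(-104) = 81 - 8*(-104) = 81 + 832 = 913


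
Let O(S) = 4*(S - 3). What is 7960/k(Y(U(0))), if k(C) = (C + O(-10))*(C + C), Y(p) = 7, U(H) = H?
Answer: -796/63 ≈ -12.635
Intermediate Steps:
O(S) = -12 + 4*S (O(S) = 4*(-3 + S) = -12 + 4*S)
k(C) = 2*C*(-52 + C) (k(C) = (C + (-12 + 4*(-10)))*(C + C) = (C + (-12 - 40))*(2*C) = (C - 52)*(2*C) = (-52 + C)*(2*C) = 2*C*(-52 + C))
7960/k(Y(U(0))) = 7960/((2*7*(-52 + 7))) = 7960/((2*7*(-45))) = 7960/(-630) = 7960*(-1/630) = -796/63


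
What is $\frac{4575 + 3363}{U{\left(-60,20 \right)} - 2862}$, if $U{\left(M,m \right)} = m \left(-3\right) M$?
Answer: $\frac{441}{41} \approx 10.756$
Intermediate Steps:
$U{\left(M,m \right)} = - 3 M m$ ($U{\left(M,m \right)} = - 3 m M = - 3 M m$)
$\frac{4575 + 3363}{U{\left(-60,20 \right)} - 2862} = \frac{4575 + 3363}{\left(-3\right) \left(-60\right) 20 - 2862} = \frac{7938}{3600 - 2862} = \frac{7938}{738} = 7938 \cdot \frac{1}{738} = \frac{441}{41}$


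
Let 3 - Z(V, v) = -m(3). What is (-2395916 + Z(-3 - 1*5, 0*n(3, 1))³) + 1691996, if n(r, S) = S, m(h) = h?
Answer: -703704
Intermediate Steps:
Z(V, v) = 6 (Z(V, v) = 3 - (-1)*3 = 3 - 1*(-3) = 3 + 3 = 6)
(-2395916 + Z(-3 - 1*5, 0*n(3, 1))³) + 1691996 = (-2395916 + 6³) + 1691996 = (-2395916 + 216) + 1691996 = -2395700 + 1691996 = -703704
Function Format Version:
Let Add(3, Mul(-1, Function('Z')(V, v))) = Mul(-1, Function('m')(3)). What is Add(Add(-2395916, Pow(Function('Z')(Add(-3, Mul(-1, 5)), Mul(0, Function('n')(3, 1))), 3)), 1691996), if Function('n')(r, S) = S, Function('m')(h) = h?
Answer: -703704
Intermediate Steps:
Function('Z')(V, v) = 6 (Function('Z')(V, v) = Add(3, Mul(-1, Mul(-1, 3))) = Add(3, Mul(-1, -3)) = Add(3, 3) = 6)
Add(Add(-2395916, Pow(Function('Z')(Add(-3, Mul(-1, 5)), Mul(0, Function('n')(3, 1))), 3)), 1691996) = Add(Add(-2395916, Pow(6, 3)), 1691996) = Add(Add(-2395916, 216), 1691996) = Add(-2395700, 1691996) = -703704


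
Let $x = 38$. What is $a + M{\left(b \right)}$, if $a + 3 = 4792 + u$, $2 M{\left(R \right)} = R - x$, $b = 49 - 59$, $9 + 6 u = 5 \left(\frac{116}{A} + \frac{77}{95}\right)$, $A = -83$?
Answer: $\frac{7511268}{1577} \approx 4763.0$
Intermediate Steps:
$u = - \frac{3137}{1577}$ ($u = - \frac{3}{2} + \frac{5 \left(\frac{116}{-83} + \frac{77}{95}\right)}{6} = - \frac{3}{2} + \frac{5 \left(116 \left(- \frac{1}{83}\right) + 77 \cdot \frac{1}{95}\right)}{6} = - \frac{3}{2} + \frac{5 \left(- \frac{116}{83} + \frac{77}{95}\right)}{6} = - \frac{3}{2} + \frac{5 \left(- \frac{4629}{7885}\right)}{6} = - \frac{3}{2} + \frac{1}{6} \left(- \frac{4629}{1577}\right) = - \frac{3}{2} - \frac{1543}{3154} = - \frac{3137}{1577} \approx -1.9892$)
$b = -10$
$M{\left(R \right)} = -19 + \frac{R}{2}$ ($M{\left(R \right)} = \frac{R - 38}{2} = \frac{-38 + R}{2} = -19 + \frac{R}{2}$)
$a = \frac{7549116}{1577}$ ($a = -3 + \left(4792 - \frac{3137}{1577}\right) = -3 + \frac{7553847}{1577} = \frac{7549116}{1577} \approx 4787.0$)
$a + M{\left(b \right)} = \frac{7549116}{1577} + \left(-19 + \frac{1}{2} \left(-10\right)\right) = \frac{7549116}{1577} - 24 = \frac{7511268}{1577}$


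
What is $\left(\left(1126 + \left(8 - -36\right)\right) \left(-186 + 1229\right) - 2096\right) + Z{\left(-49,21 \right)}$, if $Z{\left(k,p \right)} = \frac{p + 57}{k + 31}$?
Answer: $\frac{3654629}{3} \approx 1.2182 \cdot 10^{6}$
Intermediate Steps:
$Z{\left(k,p \right)} = \frac{57 + p}{31 + k}$
$\left(\left(1126 + \left(8 - -36\right)\right) \left(-186 + 1229\right) - 2096\right) + Z{\left(-49,21 \right)} = \left(\left(1126 + \left(8 - -36\right)\right) \left(-186 + 1229\right) - 2096\right) + \frac{57 + 21}{31 - 49} = \left(\left(1126 + \left(8 + 36\right)\right) 1043 - 2096\right) + \frac{1}{-18} \cdot 78 = \left(\left(1126 + 44\right) 1043 - 2096\right) - \frac{13}{3} = \left(1170 \cdot 1043 - 2096\right) - \frac{13}{3} = \left(1220310 - 2096\right) - \frac{13}{3} = 1218214 - \frac{13}{3} = \frac{3654629}{3}$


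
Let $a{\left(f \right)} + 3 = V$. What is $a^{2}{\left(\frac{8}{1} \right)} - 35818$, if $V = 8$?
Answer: $-35793$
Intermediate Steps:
$a{\left(f \right)} = 5$ ($a{\left(f \right)} = -3 + 8 = 5$)
$a^{2}{\left(\frac{8}{1} \right)} - 35818 = 5^{2} - 35818 = 25 - 35818 = -35793$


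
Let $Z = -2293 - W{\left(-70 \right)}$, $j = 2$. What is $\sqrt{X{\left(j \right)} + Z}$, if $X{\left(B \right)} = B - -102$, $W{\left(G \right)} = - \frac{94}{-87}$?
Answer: $\frac{i \sqrt{16576719}}{87} \approx 46.798 i$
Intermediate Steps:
$W{\left(G \right)} = \frac{94}{87}$ ($W{\left(G \right)} = \left(-94\right) \left(- \frac{1}{87}\right) = \frac{94}{87}$)
$X{\left(B \right)} = 102 + B$ ($X{\left(B \right)} = B + 102 = 102 + B$)
$Z = - \frac{199585}{87}$ ($Z = -2293 - \frac{94}{87} = - \frac{199585}{87} \approx -2294.1$)
$\sqrt{X{\left(j \right)} + Z} = \sqrt{\left(102 + 2\right) - \frac{199585}{87}} = \sqrt{104 - \frac{199585}{87}} = \sqrt{- \frac{190537}{87}} = \frac{i \sqrt{16576719}}{87}$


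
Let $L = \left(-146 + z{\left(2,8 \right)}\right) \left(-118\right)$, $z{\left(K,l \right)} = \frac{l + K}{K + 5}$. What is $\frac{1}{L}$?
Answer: $\frac{7}{119416} \approx 5.8619 \cdot 10^{-5}$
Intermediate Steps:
$z{\left(K,l \right)} = \frac{K + l}{5 + K}$
$L = \frac{119416}{7}$ ($L = \left(-146 + \frac{2 + 8}{5 + 2}\right) \left(-118\right) = \left(-146 + \frac{1}{7} \cdot 10\right) \left(-118\right) = \left(-146 + \frac{10}{7}\right) \left(-118\right) = \left(- \frac{1012}{7}\right) \left(-118\right) = \frac{119416}{7} \approx 17059.0$)
$\frac{1}{L} = \frac{1}{\frac{119416}{7}} = \frac{7}{119416}$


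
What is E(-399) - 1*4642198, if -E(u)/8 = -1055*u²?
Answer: 1339014242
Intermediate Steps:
E(u) = 8440*u² (E(u) = -(-8440)*u² = 8440*u²)
E(-399) - 1*4642198 = 8440*(-399)² - 1*4642198 = 8440*159201 - 4642198 = 1343656440 - 4642198 = 1339014242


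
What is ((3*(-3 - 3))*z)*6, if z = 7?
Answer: -756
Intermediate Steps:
((3*(-3 - 3))*z)*6 = ((3*(-3 - 3))*7)*6 = ((3*(-6))*7)*6 = -18*7*6 = -126*6 = -756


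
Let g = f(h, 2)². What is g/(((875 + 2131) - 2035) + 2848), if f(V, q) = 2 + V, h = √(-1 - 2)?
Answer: (2 + I*√3)²/3819 ≈ 0.00026185 + 0.0018141*I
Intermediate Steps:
h = I*√3 (h = √(-3) = I*√3 ≈ 1.732*I)
g = (2 + I*√3)² ≈ 1.0 + 6.9282*I
g/(((875 + 2131) - 2035) + 2848) = (2 + I*√3)²/(((875 + 2131) - 2035) + 2848) = (2 + I*√3)²/((3006 - 2035) + 2848) = (2 + I*√3)²/(971 + 2848) = (2 + I*√3)²/3819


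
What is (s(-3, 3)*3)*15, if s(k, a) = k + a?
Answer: 0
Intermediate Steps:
s(k, a) = a + k
(s(-3, 3)*3)*15 = ((3 - 3)*3)*15 = (0*3)*15 = 0*15 = 0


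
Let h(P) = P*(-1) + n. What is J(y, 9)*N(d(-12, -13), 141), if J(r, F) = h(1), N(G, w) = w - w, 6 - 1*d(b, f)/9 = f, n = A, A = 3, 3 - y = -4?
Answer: 0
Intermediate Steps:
y = 7 (y = 3 - 1*(-4) = 3 + 4 = 7)
n = 3
d(b, f) = 54 - 9*f
N(G, w) = 0
h(P) = 3 - P (h(P) = P*(-1) + 3 = -P + 3 = 3 - P)
J(r, F) = 2 (J(r, F) = 3 - 1*1 = 3 - 1 = 2)
J(y, 9)*N(d(-12, -13), 141) = 2*0 = 0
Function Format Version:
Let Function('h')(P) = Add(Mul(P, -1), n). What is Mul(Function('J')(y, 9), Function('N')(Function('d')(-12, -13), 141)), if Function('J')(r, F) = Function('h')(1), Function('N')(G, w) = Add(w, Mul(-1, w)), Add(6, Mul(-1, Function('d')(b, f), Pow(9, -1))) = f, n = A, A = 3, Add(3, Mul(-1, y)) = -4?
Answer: 0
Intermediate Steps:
y = 7 (y = Add(3, Mul(-1, -4)) = Add(3, 4) = 7)
n = 3
Function('d')(b, f) = Add(54, Mul(-9, f))
Function('N')(G, w) = 0
Function('h')(P) = Add(3, Mul(-1, P)) (Function('h')(P) = Add(Mul(P, -1), 3) = Add(Mul(-1, P), 3) = Add(3, Mul(-1, P)))
Function('J')(r, F) = 2 (Function('J')(r, F) = Add(3, Mul(-1, 1)) = Add(3, -1) = 2)
Mul(Function('J')(y, 9), Function('N')(Function('d')(-12, -13), 141)) = Mul(2, 0) = 0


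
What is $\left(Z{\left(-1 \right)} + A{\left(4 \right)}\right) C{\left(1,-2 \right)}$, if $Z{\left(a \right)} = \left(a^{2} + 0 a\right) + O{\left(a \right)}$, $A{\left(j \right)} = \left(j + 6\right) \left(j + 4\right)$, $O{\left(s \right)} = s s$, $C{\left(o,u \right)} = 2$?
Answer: $164$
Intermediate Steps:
$O{\left(s \right)} = s^{2}$
$A{\left(j \right)} = \left(4 + j\right) \left(6 + j\right)$ ($A{\left(j \right)} = \left(6 + j\right) \left(4 + j\right) = \left(4 + j\right) \left(6 + j\right)$)
$Z{\left(a \right)} = 2 a^{2}$ ($Z{\left(a \right)} = \left(a^{2} + 0 a\right) + a^{2} = \left(a^{2} + 0\right) + a^{2} = a^{2} + a^{2} = 2 a^{2}$)
$\left(Z{\left(-1 \right)} + A{\left(4 \right)}\right) C{\left(1,-2 \right)} = \left(2 \left(-1\right)^{2} + \left(24 + 4^{2} + 10 \cdot 4\right)\right) 2 = \left(2 \cdot 1 + \left(24 + 16 + 40\right)\right) 2 = \left(2 + 80\right) 2 = 82 \cdot 2 = 164$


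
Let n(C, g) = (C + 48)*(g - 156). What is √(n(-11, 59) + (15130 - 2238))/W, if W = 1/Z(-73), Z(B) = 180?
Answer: 180*√9303 ≈ 17361.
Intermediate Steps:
n(C, g) = (-156 + g)*(48 + C) (n(C, g) = (48 + C)*(-156 + g) = (-156 + g)*(48 + C))
W = 1/180 ≈ 0.0055556
√(n(-11, 59) + (15130 - 2238))/W = √((-7488 - 156*(-11) + 48*59 - 11*59) + (15130 - 2238))/(1/180) = √((-7488 + 1716 + 2832 - 649) + 12892)*180 = √(-3589 + 12892)*180 = √9303*180 = 180*√9303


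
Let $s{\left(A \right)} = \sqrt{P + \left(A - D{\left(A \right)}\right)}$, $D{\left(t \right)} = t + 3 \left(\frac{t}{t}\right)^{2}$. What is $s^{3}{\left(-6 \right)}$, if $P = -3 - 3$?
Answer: $- 27 i \approx - 27.0 i$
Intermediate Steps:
$D{\left(t \right)} = 3 + t$ ($D{\left(t \right)} = t + 3 \cdot 1^{2} = t + 3 \cdot 1 = t + 3 = 3 + t$)
$P = -6$
$s{\left(A \right)} = 3 i$ ($s{\left(A \right)} = \sqrt{-6 + \left(A - \left(3 + A\right)\right)} = \sqrt{-6 - 3} = \sqrt{-9} = 3 i$)
$s^{3}{\left(-6 \right)} = \left(3 i\right)^{3} = - 27 i$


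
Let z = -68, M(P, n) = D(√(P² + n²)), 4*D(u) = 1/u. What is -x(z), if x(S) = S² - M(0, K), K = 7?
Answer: -129471/28 ≈ -4624.0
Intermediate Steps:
D(u) = 1/(4*u) (D(u) = (1/u)/4 = 1/(4*u))
M(P, n) = 1/(4*√(P² + n²)) (M(P, n) = 1/(4*(√(P² + n²))) = 1/(4*√(P² + n²)))
x(S) = -1/28 + S² (x(S) = S² - 1/(4*√(0² + 7²)) = S² - 1/(4*√(0 + 49)) = S² - 1/(4*√49) = S² - 1/(4*7) = S² - 1*1/28 = S² - 1/28 = -1/28 + S²)
-x(z) = -(-1/28 + (-68)²) = -(-1/28 + 4624) = -1*129471/28 = -129471/28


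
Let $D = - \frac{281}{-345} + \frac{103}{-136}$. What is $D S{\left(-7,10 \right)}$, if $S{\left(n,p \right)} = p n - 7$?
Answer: $- \frac{206437}{46920} \approx -4.3998$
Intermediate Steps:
$S{\left(n,p \right)} = -7 + n p$ ($S{\left(n,p \right)} = n p - 7 = -7 + n p$)
$D = \frac{2681}{46920}$ ($D = \left(-281\right) \left(- \frac{1}{345}\right) + 103 \left(- \frac{1}{136}\right) = \frac{281}{345} - \frac{103}{136} = \frac{2681}{46920} \approx 0.05714$)
$D S{\left(-7,10 \right)} = \frac{2681 \left(-7 - 70\right)}{46920} = \frac{2681}{46920} \left(-77\right) = - \frac{206437}{46920}$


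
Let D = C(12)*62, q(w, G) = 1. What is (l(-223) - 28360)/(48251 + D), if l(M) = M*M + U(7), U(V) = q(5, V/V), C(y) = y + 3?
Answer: 21370/49181 ≈ 0.43452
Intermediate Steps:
C(y) = 3 + y
U(V) = 1
l(M) = 1 + M² (l(M) = M*M + 1 = M² + 1 = 1 + M²)
D = 930 (D = (3 + 12)*62 = 15*62 = 930)
(l(-223) - 28360)/(48251 + D) = ((1 + (-223)²) - 28360)/(48251 + 930) = ((1 + 49729) - 28360)/49181 = (49730 - 28360)*(1/49181) = 21370*(1/49181) = 21370/49181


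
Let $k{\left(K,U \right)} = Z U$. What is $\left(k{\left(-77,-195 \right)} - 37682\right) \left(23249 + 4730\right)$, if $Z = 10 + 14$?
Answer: $-1185246398$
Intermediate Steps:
$Z = 24$
$k{\left(K,U \right)} = 24 U$
$\left(k{\left(-77,-195 \right)} - 37682\right) \left(23249 + 4730\right) = \left(24 \left(-195\right) - 37682\right) \left(23249 + 4730\right) = \left(-4680 - 37682\right) 27979 = \left(-42362\right) 27979 = -1185246398$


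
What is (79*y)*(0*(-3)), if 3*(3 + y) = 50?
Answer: 0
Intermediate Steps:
y = 41/3 (y = -3 + (⅓)*50 = -3 + 50/3 = 41/3 ≈ 13.667)
(79*y)*(0*(-3)) = (79*(41/3))*(0*(-3)) = (3239/3)*0 = 0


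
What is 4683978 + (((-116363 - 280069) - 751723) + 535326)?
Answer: 4071149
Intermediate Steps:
4683978 + (((-116363 - 280069) - 751723) + 535326) = 4683978 + ((-396432 - 751723) + 535326) = 4683978 + (-1148155 + 535326) = 4683978 - 612829 = 4071149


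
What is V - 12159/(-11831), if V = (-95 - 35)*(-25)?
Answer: 38462909/11831 ≈ 3251.0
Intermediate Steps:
V = 3250 (V = -130*(-25) = 3250)
V - 12159/(-11831) = 3250 - 12159/(-11831) = 3250 - 12159*(-1)/11831 = 3250 - 1*(-12159/11831) = 3250 + 12159/11831 = 38462909/11831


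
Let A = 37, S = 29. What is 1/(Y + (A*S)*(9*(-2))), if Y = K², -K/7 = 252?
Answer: 1/3092382 ≈ 3.2338e-7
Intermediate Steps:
K = -1764 (K = -7*252 = -1764)
Y = 3111696 (Y = (-1764)² = 3111696)
1/(Y + (A*S)*(9*(-2))) = 1/(3111696 + (37*29)*(9*(-2))) = 1/(3111696 + 1073*(-18)) = 1/(3111696 - 19314) = 1/3092382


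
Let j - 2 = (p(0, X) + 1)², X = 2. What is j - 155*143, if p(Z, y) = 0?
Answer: -22162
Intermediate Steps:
j = 3 (j = 2 + (0 + 1)² = 2 + 1² = 2 + 1 = 3)
j - 155*143 = 3 - 155*143 = 3 - 22165 = -22162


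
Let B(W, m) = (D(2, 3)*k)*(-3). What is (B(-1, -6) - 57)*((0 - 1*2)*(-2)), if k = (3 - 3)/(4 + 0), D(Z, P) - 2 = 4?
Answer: -228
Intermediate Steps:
D(Z, P) = 6 (D(Z, P) = 2 + 4 = 6)
k = 0 (k = 0/4 = 0*(¼) = 0)
B(W, m) = 0 (B(W, m) = (6*0)*(-3) = 0*(-3) = 0)
(B(-1, -6) - 57)*((0 - 1*2)*(-2)) = (0 - 57)*((0 - 1*2)*(-2)) = -57*(0 - 2)*(-2) = -(-114)*(-2) = -57*4 = -228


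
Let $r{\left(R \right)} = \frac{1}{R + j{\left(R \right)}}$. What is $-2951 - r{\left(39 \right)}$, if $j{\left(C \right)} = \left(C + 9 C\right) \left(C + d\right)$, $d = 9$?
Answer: $- \frac{55357810}{18759} \approx -2951.0$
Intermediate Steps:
$j{\left(C \right)} = 10 C \left(9 + C\right)$ ($j{\left(C \right)} = \left(C + 9 C\right) \left(C + 9\right) = 10 C \left(9 + C\right)$)
$r{\left(R \right)} = \frac{1}{R + 10 R \left(9 + R\right)}$
$-2951 - r{\left(39 \right)} = -2951 - \frac{1}{39 \left(91 + 10 \cdot 39\right)} = -2951 - \frac{1}{39 \left(91 + 390\right)} = -2951 - \frac{1}{39 \cdot 481} = -2951 - \frac{1}{39} \cdot \frac{1}{481} = -2951 - \frac{1}{18759} = - \frac{55357810}{18759}$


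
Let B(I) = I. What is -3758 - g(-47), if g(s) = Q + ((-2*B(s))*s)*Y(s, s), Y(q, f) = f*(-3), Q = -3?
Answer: 619183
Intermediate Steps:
Y(q, f) = -3*f
g(s) = -3 + 6*s³ (g(s) = -3 + ((-2*s)*s)*(-3*s) = -3 + (-2*s²)*(-3*s) = -3 + 6*s³)
-3758 - g(-47) = -3758 - (-3 + 6*(-47)³) = -3758 - (-3 + 6*(-103823)) = -3758 - (-3 - 622938) = -3758 - 1*(-622941) = -3758 + 622941 = 619183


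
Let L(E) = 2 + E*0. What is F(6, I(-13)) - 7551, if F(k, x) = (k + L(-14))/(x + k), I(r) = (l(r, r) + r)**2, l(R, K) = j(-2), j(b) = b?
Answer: -1744273/231 ≈ -7551.0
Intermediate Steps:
l(R, K) = -2
I(r) = (-2 + r)**2
L(E) = 2 (L(E) = 2 + 0 = 2)
F(k, x) = (2 + k)/(k + x) (F(k, x) = (k + 2)/(x + k) = (2 + k)/(k + x))
F(6, I(-13)) - 7551 = (2 + 6)/(6 + (-2 - 13)**2) - 7551 = 8/(6 + (-15)**2) - 7551 = 8/(6 + 225) - 7551 = 8/231 - 7551 = -1744273/231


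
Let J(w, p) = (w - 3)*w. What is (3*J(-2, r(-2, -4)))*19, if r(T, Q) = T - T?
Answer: 570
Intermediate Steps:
r(T, Q) = 0
J(w, p) = w*(-3 + w) (J(w, p) = (-3 + w)*w = w*(-3 + w))
(3*J(-2, r(-2, -4)))*19 = (3*(-2*(-3 - 2)))*19 = (3*(-2*(-5)))*19 = (3*10)*19 = 30*19 = 570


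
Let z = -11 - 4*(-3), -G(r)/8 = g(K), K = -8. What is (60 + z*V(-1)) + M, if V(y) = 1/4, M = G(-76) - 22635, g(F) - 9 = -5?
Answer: -90427/4 ≈ -22607.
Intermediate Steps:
g(F) = 4 (g(F) = 9 - 5 = 4)
G(r) = -32 (G(r) = -8*4 = -32)
M = -22667 (M = -32 - 22635 = -22667)
V(y) = ¼
z = 1 (z = -11 + 12 = 1)
(60 + z*V(-1)) + M = (60 + 1*(¼)) - 22667 = (60 + ¼) - 22667 = 241/4 - 22667 = -90427/4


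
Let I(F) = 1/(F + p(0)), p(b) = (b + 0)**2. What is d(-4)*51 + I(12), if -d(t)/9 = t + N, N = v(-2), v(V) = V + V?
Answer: 44065/12 ≈ 3672.1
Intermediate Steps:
v(V) = 2*V
p(b) = b**2
N = -4 (N = 2*(-2) = -4)
I(F) = 1/F (I(F) = 1/(F + 0**2) = 1/(F + 0) = 1/F)
d(t) = 36 - 9*t (d(t) = -9*(t - 4) = -9*(-4 + t) = 36 - 9*t)
d(-4)*51 + I(12) = (36 - 9*(-4))*51 + 1/12 = (36 + 36)*51 + 1/12 = 72*51 + 1/12 = 3672 + 1/12 = 44065/12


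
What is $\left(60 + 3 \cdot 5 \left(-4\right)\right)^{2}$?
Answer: $0$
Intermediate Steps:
$\left(60 + 3 \cdot 5 \left(-4\right)\right)^{2} = \left(60 + 15 \left(-4\right)\right)^{2} = \left(60 - 60\right)^{2} = 0^{2} = 0$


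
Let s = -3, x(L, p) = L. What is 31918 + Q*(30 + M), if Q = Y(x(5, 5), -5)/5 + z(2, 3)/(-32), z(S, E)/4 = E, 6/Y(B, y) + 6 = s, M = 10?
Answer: 95693/3 ≈ 31898.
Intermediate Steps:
Y(B, y) = -2/3 (Y(B, y) = 6/(-6 - 3) = 6/(-9) = 6*(-1/9) = -2/3)
z(S, E) = 4*E
Q = -61/120 (Q = -2/3/5 + (4*3)/(-32) = -2/3*1/5 + 12*(-1/32) = -2/15 - 3/8 = -61/120 ≈ -0.50833)
31918 + Q*(30 + M) = 31918 - 61*(30 + 10)/120 = 31918 - 61/120*40 = 31918 - 61/3 = 95693/3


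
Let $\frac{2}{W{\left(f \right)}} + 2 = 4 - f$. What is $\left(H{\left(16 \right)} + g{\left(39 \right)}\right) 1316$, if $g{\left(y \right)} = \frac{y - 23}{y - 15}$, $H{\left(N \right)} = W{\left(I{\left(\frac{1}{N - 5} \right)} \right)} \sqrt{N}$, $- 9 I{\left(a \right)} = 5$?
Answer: $\frac{344792}{69} \approx 4997.0$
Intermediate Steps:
$I{\left(a \right)} = - \frac{5}{9}$ ($I{\left(a \right)} = \left(- \frac{1}{9}\right) 5 = - \frac{5}{9}$)
$W{\left(f \right)} = \frac{2}{2 - f}$ ($W{\left(f \right)} = \frac{2}{-2 - \left(-4 + f\right)} = \frac{2}{2 - f}$)
$H{\left(N \right)} = \frac{18 \sqrt{N}}{23}$ ($H{\left(N \right)} = - \frac{2}{-2 - \frac{5}{9}} \sqrt{N} = - \frac{2}{- \frac{23}{9}} \sqrt{N} = \left(-2\right) \left(- \frac{9}{23}\right) \sqrt{N} = \frac{18 \sqrt{N}}{23}$)
$g{\left(y \right)} = \frac{-23 + y}{-15 + y}$
$\left(H{\left(16 \right)} + g{\left(39 \right)}\right) 1316 = \left(\frac{18 \sqrt{16}}{23} + \frac{-23 + 39}{-15 + 39}\right) 1316 = \left(\frac{18}{23} \cdot 4 + \frac{1}{24} \cdot 16\right) 1316 = \left(\frac{72}{23} + \frac{1}{24} \cdot 16\right) 1316 = \left(\frac{72}{23} + \frac{2}{3}\right) 1316 = \frac{262}{69} \cdot 1316 = \frac{344792}{69}$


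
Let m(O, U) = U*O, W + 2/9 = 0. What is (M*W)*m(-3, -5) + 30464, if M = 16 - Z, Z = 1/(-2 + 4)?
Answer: 91237/3 ≈ 30412.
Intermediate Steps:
W = -2/9 (W = -2/9 + 0 = -2/9 ≈ -0.22222)
m(O, U) = O*U
Z = ½ (Z = 1/2 = ½ ≈ 0.50000)
M = 31/2 (M = 16 - 1*½ = 16 - ½ = 31/2 ≈ 15.500)
(M*W)*m(-3, -5) + 30464 = ((31/2)*(-2/9))*(-3*(-5)) + 30464 = -31/9*15 + 30464 = -155/3 + 30464 = 91237/3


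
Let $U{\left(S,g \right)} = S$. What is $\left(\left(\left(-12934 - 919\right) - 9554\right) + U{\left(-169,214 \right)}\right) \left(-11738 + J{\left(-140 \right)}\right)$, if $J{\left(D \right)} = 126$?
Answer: $273764512$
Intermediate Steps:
$\left(\left(\left(-12934 - 919\right) - 9554\right) + U{\left(-169,214 \right)}\right) \left(-11738 + J{\left(-140 \right)}\right) = \left(\left(\left(-12934 - 919\right) - 9554\right) - 169\right) \left(-11738 + 126\right) = \left(\left(-13853 - 9554\right) - 169\right) \left(-11612\right) = \left(-23407 - 169\right) \left(-11612\right) = \left(-23576\right) \left(-11612\right) = 273764512$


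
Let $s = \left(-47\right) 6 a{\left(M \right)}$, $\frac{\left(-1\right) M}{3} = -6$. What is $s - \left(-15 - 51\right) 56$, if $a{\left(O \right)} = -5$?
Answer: $5106$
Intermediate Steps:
$M = 18$ ($M = \left(-3\right) \left(-6\right) = 18$)
$s = 1410$ ($s = \left(-47\right) 6 \left(-5\right) = \left(-282\right) \left(-5\right) = 1410$)
$s - \left(-15 - 51\right) 56 = 1410 - \left(-15 - 51\right) 56 = 1410 - \left(-66\right) 56 = 1410 - -3696 = 1410 + 3696 = 5106$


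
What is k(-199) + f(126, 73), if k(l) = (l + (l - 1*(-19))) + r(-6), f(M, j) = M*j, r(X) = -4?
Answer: 8815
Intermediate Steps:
k(l) = 15 + 2*l (k(l) = (l + (l - 1*(-19))) - 4 = (l + (l + 19)) - 4 = (l + (19 + l)) - 4 = (19 + 2*l) - 4 = 15 + 2*l)
k(-199) + f(126, 73) = (15 + 2*(-199)) + 126*73 = (15 - 398) + 9198 = -383 + 9198 = 8815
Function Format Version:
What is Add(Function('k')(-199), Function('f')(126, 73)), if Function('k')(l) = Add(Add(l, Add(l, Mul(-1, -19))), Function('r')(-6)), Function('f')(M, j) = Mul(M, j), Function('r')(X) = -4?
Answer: 8815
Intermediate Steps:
Function('k')(l) = Add(15, Mul(2, l)) (Function('k')(l) = Add(Add(l, Add(l, Mul(-1, -19))), -4) = Add(Add(l, Add(l, 19)), -4) = Add(Add(l, Add(19, l)), -4) = Add(Add(19, Mul(2, l)), -4) = Add(15, Mul(2, l)))
Add(Function('k')(-199), Function('f')(126, 73)) = Add(Add(15, Mul(2, -199)), Mul(126, 73)) = Add(Add(15, -398), 9198) = Add(-383, 9198) = 8815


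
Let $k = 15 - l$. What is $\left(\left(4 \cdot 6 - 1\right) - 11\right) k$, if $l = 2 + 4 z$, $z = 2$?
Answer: $60$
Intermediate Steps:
$l = 10$ ($l = 2 + 4 \cdot 2 = 2 + 8 = 10$)
$k = 5$ ($k = 15 - 10 = 5$)
$\left(\left(4 \cdot 6 - 1\right) - 11\right) k = \left(\left(4 \cdot 6 - 1\right) - 11\right) 5 = \left(\left(24 - 1\right) - 11\right) 5 = \left(23 - 11\right) 5 = 12 \cdot 5 = 60$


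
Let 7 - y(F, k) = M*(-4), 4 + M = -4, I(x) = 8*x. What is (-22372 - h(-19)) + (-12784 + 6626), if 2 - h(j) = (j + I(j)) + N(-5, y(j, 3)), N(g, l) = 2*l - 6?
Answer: -28759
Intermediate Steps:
M = -8 (M = -4 - 4 = -8)
y(F, k) = -25 (y(F, k) = 7 - (-8)*(-4) = 7 - 1*32 = 7 - 32 = -25)
N(g, l) = -6 + 2*l
h(j) = 58 - 9*j (h(j) = 2 - ((j + 8*j) + (-6 + 2*(-25))) = 2 - (9*j + (-6 - 50)) = 2 - (9*j - 56) = 2 - (-56 + 9*j) = 2 + (56 - 9*j) = 58 - 9*j)
(-22372 - h(-19)) + (-12784 + 6626) = (-22372 - (58 - 9*(-19))) + (-12784 + 6626) = (-22372 - (58 + 171)) - 6158 = (-22372 - 1*229) - 6158 = (-22372 - 229) - 6158 = -22601 - 6158 = -28759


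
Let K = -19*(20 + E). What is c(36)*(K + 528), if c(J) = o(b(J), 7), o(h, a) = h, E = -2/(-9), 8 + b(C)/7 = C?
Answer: 253624/9 ≈ 28180.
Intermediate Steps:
b(C) = -56 + 7*C
E = 2/9 (E = -2*(-⅑) = 2/9 ≈ 0.22222)
c(J) = -56 + 7*J
K = -3458/9 (K = -19*(20 + 2/9) = -19*182/9 = -3458/9 ≈ -384.22)
c(36)*(K + 528) = (-56 + 7*36)*(-3458/9 + 528) = (-56 + 252)*(1294/9) = 196*(1294/9) = 253624/9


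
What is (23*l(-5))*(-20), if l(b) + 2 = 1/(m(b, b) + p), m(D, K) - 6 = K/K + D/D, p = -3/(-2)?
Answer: 16560/19 ≈ 871.58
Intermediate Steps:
p = 3/2 (p = -3*(-1/2) = 3/2 ≈ 1.5000)
m(D, K) = 8 (m(D, K) = 6 + (K/K + D/D) = 6 + (1 + 1) = 6 + 2 = 8)
l(b) = -36/19 (l(b) = -2 + 1/(8 + 3/2) = -2 + 1/(19/2) = -2 + 2/19 = -36/19)
(23*l(-5))*(-20) = (23*(-36/19))*(-20) = -828/19*(-20) = 16560/19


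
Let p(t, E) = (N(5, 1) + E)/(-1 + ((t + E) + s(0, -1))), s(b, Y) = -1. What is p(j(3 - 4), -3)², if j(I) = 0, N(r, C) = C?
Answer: 4/25 ≈ 0.16000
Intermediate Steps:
p(t, E) = (1 + E)/(-2 + E + t) (p(t, E) = (1 + E)/(-1 + ((t + E) - 1)) = (1 + E)/(-1 + ((E + t) - 1)) = (1 + E)/(-1 + (-1 + E + t)) = (1 + E)/(-2 + E + t))
p(j(3 - 4), -3)² = ((1 - 3)/(-2 - 3 + 0))² = (-2/(-5))² = (-⅕*(-2))² = (⅖)² = 4/25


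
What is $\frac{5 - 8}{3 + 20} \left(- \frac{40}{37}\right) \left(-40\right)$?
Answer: $- \frac{4800}{851} \approx -5.6404$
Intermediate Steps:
$\frac{5 - 8}{3 + 20} \left(- \frac{40}{37}\right) \left(-40\right) = - \frac{3}{23} \left(\left(-40\right) \frac{1}{37}\right) \left(-40\right) = \left(-3\right) \frac{1}{23} \left(- \frac{40}{37}\right) \left(-40\right) = \left(- \frac{3}{23}\right) \left(- \frac{40}{37}\right) \left(-40\right) = \frac{120}{851} \left(-40\right) = - \frac{4800}{851}$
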